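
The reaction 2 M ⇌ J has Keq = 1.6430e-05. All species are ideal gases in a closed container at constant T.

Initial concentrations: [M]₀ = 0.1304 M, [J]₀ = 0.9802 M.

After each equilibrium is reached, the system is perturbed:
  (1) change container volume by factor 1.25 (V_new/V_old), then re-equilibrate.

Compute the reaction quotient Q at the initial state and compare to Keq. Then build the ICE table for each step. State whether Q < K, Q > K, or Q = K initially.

Q₀ = 57.64; Q > K (proceeds reverse)

Q₀ = 57.64 vs Keq = 1.6430e-05 ⇒ Q>K, reverse
Step 1:
                   M          J
  init        0.1304     0.9802
  Δ             1.96    -0.9801
  eq           2.091 7.1813e-05
  solve Keq expr → x = -0.9801; check Q = 1.6430e-05
Then change container volume by factor 1.25 (V_new/V_old).
Step 2:
                   M          J
  init         1.673 5.7450e-05
  Δ       2.2978e-05 -1.1489e-05
  eq           1.673 4.5962e-05
  solve Keq expr → x = -1.1489e-05; check Q = 1.6430e-05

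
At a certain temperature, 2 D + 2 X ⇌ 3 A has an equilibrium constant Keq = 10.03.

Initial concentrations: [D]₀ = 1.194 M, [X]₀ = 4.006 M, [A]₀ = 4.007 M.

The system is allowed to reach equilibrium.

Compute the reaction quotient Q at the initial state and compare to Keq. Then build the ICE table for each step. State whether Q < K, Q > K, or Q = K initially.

Q₀ = 2.812 vs Keq = 10.03 ⇒ Q<K, forward
Step 1:
                   D          X          A
  Initial      1.194      4.006      4.007
  Change     -0.3565    -0.3565     0.5348
  Equil       0.8375      3.649      4.542
  solve Keq expr → x = 0.1783; check Q = 10.03

Q₀ = 2.812; Q < K (proceeds forward)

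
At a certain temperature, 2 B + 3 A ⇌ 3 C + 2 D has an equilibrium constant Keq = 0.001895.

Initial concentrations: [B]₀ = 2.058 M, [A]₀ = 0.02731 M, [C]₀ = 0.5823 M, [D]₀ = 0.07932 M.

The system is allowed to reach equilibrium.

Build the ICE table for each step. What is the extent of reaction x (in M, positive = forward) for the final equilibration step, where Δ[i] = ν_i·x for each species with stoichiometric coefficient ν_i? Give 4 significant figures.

Q₀ = 14.4 vs Keq = 0.001895 ⇒ Q>K, reverse
Step 1:
                  B         A         C         D
  init        2.058   0.02731    0.5823   0.07932
  Δ         0.06675    0.1001   -0.1001  -0.06675
  eq          2.125    0.1274    0.4822   0.01257
  solve Keq expr → x = -0.03338; check Q = 0.001895

x = -0.03338 M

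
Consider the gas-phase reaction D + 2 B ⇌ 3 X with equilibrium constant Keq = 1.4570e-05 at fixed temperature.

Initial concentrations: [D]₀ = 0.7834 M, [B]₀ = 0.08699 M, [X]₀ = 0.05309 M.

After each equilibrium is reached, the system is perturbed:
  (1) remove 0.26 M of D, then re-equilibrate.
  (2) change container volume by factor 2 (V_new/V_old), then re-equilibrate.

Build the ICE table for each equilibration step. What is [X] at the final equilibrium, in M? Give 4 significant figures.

[X]_eq = 0.002408 M

Q₀ = 0.02524 vs Keq = 1.4570e-05 ⇒ Q>K, reverse
Step 1:
                    D           B           X
  Initial      0.7834     0.08699     0.05309
  Change      0.01587     0.03174    -0.04761
  Equil        0.7993      0.1187    0.005476
  solve Keq expr → x = -0.01587; check Q = 1.4570e-05
Then remove 0.26 M of D.
Step 2:
                    D           B           X
  Initial      0.5393      0.1187    0.005476
  Change   2.2019e-04  4.4037e-04 -6.6056e-04
  Equil        0.5395      0.1192    0.004815
  solve Keq expr → x = -2.2019e-04; check Q = 1.4570e-05
Then change container volume by factor 2 (V_new/V_old).
Step 3:
                    D           B           X
  Initial      0.2697     0.05959    0.002408
  Change            0           0           0
  Equil        0.2697     0.05959    0.002408
  solve Keq expr → x = 0; check Q = 1.4570e-05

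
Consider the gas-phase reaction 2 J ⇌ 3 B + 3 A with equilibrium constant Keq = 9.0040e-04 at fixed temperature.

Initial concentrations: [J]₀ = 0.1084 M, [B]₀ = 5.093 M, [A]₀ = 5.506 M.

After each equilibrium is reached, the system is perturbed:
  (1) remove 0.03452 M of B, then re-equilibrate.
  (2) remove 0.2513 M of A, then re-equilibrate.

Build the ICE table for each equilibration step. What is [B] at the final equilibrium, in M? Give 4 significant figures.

Q₀ = 1.8766e+06 vs Keq = 9.0040e-04 ⇒ Q>K, reverse
Step 1:
                    J           B           A
  init         0.1084       5.093       5.506
  Δ             3.195      -4.793      -4.793
  eq            3.304      0.3003      0.7133
  solve Keq expr → x = -1.598; check Q = 9.0040e-04
Then remove 0.03452 M of B.
Step 2:
                    J           B           A
  init          3.304      0.2658      0.7133
  Δ          -0.01591     0.02386     0.02386
  eq            3.288      0.2896      0.7372
  solve Keq expr → x = 0.007955; check Q = 9.0040e-04
Then remove 0.2513 M of A.
Step 3:
                    J           B           A
  init          3.288      0.2896      0.4859
  Δ          -0.05473      0.0821      0.0821
  eq            3.233      0.3717       0.568
  solve Keq expr → x = 0.02737; check Q = 9.0040e-04

[B]_eq = 0.3717 M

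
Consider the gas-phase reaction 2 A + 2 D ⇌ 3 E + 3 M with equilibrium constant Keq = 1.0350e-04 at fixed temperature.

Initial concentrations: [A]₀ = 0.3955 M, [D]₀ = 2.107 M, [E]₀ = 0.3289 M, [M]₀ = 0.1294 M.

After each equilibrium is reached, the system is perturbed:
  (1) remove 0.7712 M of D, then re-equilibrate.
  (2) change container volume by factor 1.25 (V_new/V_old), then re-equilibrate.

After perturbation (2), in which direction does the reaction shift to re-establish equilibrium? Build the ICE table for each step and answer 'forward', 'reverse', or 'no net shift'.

Q₀ = 1.1101e-04 vs Keq = 1.0350e-04 ⇒ Q>K, reverse
Step 1:
                    A           D           E           M
  Initial      0.3955       2.107      0.3289      0.1294
  Change      0.00128     0.00128    -0.00192    -0.00192
  Equil        0.3968       2.108       0.327      0.1275
  solve Keq expr → x = -6.3986e-04; check Q = 1.0350e-04
Then remove 0.7712 M of D.
Step 2:
                    A           D           E           M
  Initial      0.3968       1.337       0.327      0.1275
  Change      0.01528     0.01528    -0.02292    -0.02292
  Equil        0.4121       1.352      0.3041      0.1046
  solve Keq expr → x = -0.007639; check Q = 1.0350e-04
Then change container volume by factor 1.25 (V_new/V_old).
Step 3:
                    A           D           E           M
  Initial      0.3296       1.082      0.2433     0.08365
  Change     -0.00577    -0.00577    0.008655    0.008655
  Equil        0.3239       1.076      0.2519     0.09231
  solve Keq expr → x = 0.002885; check Q = 1.0350e-04

Direction: forward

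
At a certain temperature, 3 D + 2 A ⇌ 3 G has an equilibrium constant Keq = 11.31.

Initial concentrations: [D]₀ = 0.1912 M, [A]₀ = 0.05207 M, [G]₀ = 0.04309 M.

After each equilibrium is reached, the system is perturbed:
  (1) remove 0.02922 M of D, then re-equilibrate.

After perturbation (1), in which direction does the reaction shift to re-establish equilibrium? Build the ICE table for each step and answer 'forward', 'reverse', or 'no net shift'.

Direction: reverse

Q₀ = 4.222 vs Keq = 11.31 ⇒ Q<K, forward
Step 1:
                   D          A          G
  init        0.1912    0.05207    0.04309
  Δ        -0.009261  -0.006174   0.009261
  eq          0.1819     0.0459    0.05235
  solve Keq expr → x = 0.003087; check Q = 11.31
Then remove 0.02922 M of D.
Step 2:
                   D          A          G
  init        0.1527     0.0459    0.05235
  Δ         0.004883   0.003255  -0.004883
  eq          0.1576    0.04915    0.04747
  solve Keq expr → x = -0.001628; check Q = 11.31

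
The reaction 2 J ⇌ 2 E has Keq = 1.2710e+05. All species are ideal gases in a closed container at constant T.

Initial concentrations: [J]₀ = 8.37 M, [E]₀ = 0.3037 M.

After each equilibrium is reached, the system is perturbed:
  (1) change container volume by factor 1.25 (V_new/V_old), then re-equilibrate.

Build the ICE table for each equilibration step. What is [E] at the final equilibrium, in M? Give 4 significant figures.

Q₀ = 0.001317 vs Keq = 1.2710e+05 ⇒ Q<K, forward
Step 1:
                  J         E
  Initial      8.37    0.3037
  Change     -8.346     8.346
  Equil     0.02426     8.649
  solve Keq expr → x = 4.173; check Q = 1.2710e+05
Then change container volume by factor 1.25 (V_new/V_old).
Step 2:
                  J         E
  Initial   0.01941      6.92
  Change          0         0
  Equil     0.01941      6.92
  solve Keq expr → x = 0; check Q = 1.2710e+05

[E]_eq = 6.92 M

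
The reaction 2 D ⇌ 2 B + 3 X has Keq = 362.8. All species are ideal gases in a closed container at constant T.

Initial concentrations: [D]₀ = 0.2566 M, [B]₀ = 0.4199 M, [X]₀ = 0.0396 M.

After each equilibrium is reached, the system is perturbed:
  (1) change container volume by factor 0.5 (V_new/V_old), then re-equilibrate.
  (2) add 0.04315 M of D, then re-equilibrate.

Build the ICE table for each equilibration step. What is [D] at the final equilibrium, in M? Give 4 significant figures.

[D]_eq = 0.05362 M

Q₀ = 1.6629e-04 vs Keq = 362.8 ⇒ Q<K, forward
Step 1:
                    D           B           X
  init         0.2566      0.4199      0.0396
  Δ           -0.2474      0.2474      0.3711
  eq          0.00922      0.6673      0.4107
  solve Keq expr → x = 0.1237; check Q = 362.8
Then change container volume by factor 0.5 (V_new/V_old).
Step 2:
                    D           B           X
  init        0.01844       1.335      0.8213
  Δ           0.02864    -0.02864    -0.04297
  eq          0.04708       1.306      0.7784
  solve Keq expr → x = -0.01432; check Q = 362.8
Then add 0.04315 M of D.
Step 3:
                    D           B           X
  init        0.09023       1.306      0.7784
  Δ          -0.03662     0.03662     0.05493
  eq          0.05362       1.343      0.8333
  solve Keq expr → x = 0.01831; check Q = 362.8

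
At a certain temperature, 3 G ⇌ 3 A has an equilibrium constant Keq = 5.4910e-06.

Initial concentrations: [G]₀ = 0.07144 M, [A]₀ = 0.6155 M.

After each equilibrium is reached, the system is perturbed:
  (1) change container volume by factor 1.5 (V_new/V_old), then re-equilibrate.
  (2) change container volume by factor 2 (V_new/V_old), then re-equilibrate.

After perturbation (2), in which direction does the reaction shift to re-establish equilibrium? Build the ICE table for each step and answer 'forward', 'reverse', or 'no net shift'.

Direction: no net shift

Q₀ = 639.5 vs Keq = 5.4910e-06 ⇒ Q>K, reverse
Step 1:
                    G           A
  init        0.07144      0.6155
  Δ            0.6036     -0.6036
  eq            0.675     0.01191
  solve Keq expr → x = -0.2012; check Q = 5.4910e-06
Then change container volume by factor 1.5 (V_new/V_old).
Step 2:
                    G           A
  init           0.45    0.007939
  Δ                 0           0
  eq             0.45    0.007939
  solve Keq expr → x = 0; check Q = 5.4910e-06
Then change container volume by factor 2 (V_new/V_old).
Step 3:
                    G           A
  init          0.225     0.00397
  Δ                 0           0
  eq            0.225     0.00397
  solve Keq expr → x = 0; check Q = 5.4910e-06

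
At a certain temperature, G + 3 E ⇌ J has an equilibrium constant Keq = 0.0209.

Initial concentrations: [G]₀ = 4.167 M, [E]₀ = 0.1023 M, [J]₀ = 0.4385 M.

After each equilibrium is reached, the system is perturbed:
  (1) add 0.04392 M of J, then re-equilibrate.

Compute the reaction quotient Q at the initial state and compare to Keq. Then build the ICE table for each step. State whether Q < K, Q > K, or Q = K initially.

Q₀ = 98.29; Q > K (proceeds reverse)

Q₀ = 98.29 vs Keq = 0.0209 ⇒ Q>K, reverse
Step 1:
                   G          E          J
  Initial      4.167     0.1023     0.4385
  Change      0.3231     0.9692    -0.3231
  Equil         4.49      1.071     0.1154
  solve Keq expr → x = -0.3231; check Q = 0.0209
Then add 0.04392 M of J.
Step 2:
                   G          E          J
  Initial       4.49      1.071     0.1594
  Change     0.02133    0.06398   -0.02133
  Equil        4.511      1.135      0.138
  solve Keq expr → x = -0.02133; check Q = 0.0209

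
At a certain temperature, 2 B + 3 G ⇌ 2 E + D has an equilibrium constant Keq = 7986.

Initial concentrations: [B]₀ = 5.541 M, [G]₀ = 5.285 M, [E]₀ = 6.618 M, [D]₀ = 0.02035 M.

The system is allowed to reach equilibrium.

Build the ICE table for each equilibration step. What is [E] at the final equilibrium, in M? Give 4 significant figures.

[E]_eq = 10.03 M

Q₀ = 1.9666e-04 vs Keq = 7986 ⇒ Q<K, forward
Step 1:
                   B          G          E          D
  I            5.541      5.285      6.618    0.02035
  C           -3.411     -5.116      3.411      1.705
  E             2.13     0.1686      10.03      1.726
  solve Keq expr → x = 1.705; check Q = 7986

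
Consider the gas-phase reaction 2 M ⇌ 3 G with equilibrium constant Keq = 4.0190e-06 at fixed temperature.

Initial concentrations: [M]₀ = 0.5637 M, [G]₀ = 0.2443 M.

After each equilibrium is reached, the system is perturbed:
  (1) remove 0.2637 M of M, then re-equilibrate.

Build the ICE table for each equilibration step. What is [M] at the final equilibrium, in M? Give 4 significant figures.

Q₀ = 0.04589 vs Keq = 4.0190e-06 ⇒ Q>K, reverse
Step 1:
                    M           G
  I            0.5637      0.2443
  C            0.1544     -0.2316
  E            0.7181     0.01275
  solve Keq expr → x = -0.07718; check Q = 4.0190e-06
Then remove 0.2637 M of M.
Step 2:
                    M           G
  I            0.4544     0.01275
  C          0.002215   -0.003322
  E            0.4566    0.009427
  solve Keq expr → x = -0.001107; check Q = 4.0190e-06

[M]_eq = 0.4566 M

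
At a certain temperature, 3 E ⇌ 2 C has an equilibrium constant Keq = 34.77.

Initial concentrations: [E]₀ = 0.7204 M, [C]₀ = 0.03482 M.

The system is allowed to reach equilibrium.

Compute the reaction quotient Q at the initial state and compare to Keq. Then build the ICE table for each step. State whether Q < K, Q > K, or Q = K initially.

Q₀ = 0.003243; Q < K (proceeds forward)

Q₀ = 0.003243 vs Keq = 34.77 ⇒ Q<K, forward
Step 1:
                   E          C
  init        0.7204    0.03482
  Δ          -0.5531     0.3687
  eq          0.1673     0.4035
  solve Keq expr → x = 0.1844; check Q = 34.77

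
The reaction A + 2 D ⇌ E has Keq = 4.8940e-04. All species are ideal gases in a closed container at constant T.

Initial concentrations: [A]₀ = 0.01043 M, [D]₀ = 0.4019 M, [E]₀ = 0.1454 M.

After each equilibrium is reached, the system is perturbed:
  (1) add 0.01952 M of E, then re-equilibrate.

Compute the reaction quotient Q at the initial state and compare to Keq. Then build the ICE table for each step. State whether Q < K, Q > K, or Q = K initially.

Q₀ = 86.31; Q > K (proceeds reverse)

Q₀ = 86.31 vs Keq = 4.8940e-04 ⇒ Q>K, reverse
Step 1:
                  A         D         E
  I         0.01043    0.4019    0.1454
  C          0.1454    0.2907   -0.1454
  E          0.1558    0.6926 3.6577e-05
  solve Keq expr → x = -0.1454; check Q = 4.8940e-04
Then add 0.01952 M of E.
Step 2:
                  A         D         E
  I          0.1558    0.6926   0.01956
  C         0.01951   0.03902  -0.01951
  E          0.1753    0.7316 4.5926e-05
  solve Keq expr → x = -0.01951; check Q = 4.8940e-04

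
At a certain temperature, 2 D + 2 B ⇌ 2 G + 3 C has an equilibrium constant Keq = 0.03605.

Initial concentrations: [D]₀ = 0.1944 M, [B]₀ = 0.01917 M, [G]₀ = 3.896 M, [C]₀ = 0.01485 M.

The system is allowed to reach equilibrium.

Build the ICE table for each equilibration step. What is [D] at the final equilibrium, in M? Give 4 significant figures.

[D]_eq = 0.2016 M

Q₀ = 3.579 vs Keq = 0.03605 ⇒ Q>K, reverse
Step 1:
                    D           B           G           C
  Initial      0.1944     0.01917       3.896     0.01485
  Change     0.007188    0.007188   -0.007188    -0.01078
  Equil        0.2016     0.02636       3.889    0.004068
  solve Keq expr → x = -0.003594; check Q = 0.03605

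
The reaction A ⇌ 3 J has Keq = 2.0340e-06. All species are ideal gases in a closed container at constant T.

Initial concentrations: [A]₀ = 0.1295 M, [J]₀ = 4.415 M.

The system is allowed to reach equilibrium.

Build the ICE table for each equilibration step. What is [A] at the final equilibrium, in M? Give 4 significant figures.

[A]_eq = 1.596 M

Q₀ = 664.5 vs Keq = 2.0340e-06 ⇒ Q>K, reverse
Step 1:
                    A           J
  I            0.1295       4.415
  C             1.467        -4.4
  E             1.596     0.01481
  solve Keq expr → x = -1.467; check Q = 2.0340e-06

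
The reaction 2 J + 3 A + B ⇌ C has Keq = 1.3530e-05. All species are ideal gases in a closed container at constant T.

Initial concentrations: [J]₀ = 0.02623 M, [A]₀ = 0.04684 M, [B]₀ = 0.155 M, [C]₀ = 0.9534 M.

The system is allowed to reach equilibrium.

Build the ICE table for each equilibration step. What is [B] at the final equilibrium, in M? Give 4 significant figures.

Q₀ = 8.6995e+07 vs Keq = 1.3530e-05 ⇒ Q>K, reverse
Step 1:
                   J          A          B          C
  Initial    0.02623    0.04684      0.155     0.9534
  Change       1.904      2.856      0.952     -0.952
  Equil         1.93      2.903      1.107   0.001365
  solve Keq expr → x = -0.952; check Q = 1.3530e-05

[B]_eq = 1.107 M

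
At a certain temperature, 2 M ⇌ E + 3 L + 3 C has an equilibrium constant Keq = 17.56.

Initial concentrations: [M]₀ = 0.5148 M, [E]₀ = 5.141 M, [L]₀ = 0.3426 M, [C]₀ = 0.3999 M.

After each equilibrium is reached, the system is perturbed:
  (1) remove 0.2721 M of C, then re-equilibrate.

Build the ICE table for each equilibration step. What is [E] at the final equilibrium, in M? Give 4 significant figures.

[E]_eq = 5.301 M

Q₀ = 0.04989 vs Keq = 17.56 ⇒ Q<K, forward
Step 1:
                  M         E         L         C
  I          0.5148     5.141    0.3426    0.3999
  C         -0.2655    0.1328    0.3983    0.3983
  E          0.2493     5.274    0.7409    0.7982
  solve Keq expr → x = 0.1328; check Q = 17.56
Then remove 0.2721 M of C.
Step 2:
                  M         E         L         C
  I          0.2493     5.274    0.7409    0.5261
  C         -0.0547   0.02735   0.08205   0.08205
  E          0.1946     5.301     0.823    0.6082
  solve Keq expr → x = 0.02735; check Q = 17.56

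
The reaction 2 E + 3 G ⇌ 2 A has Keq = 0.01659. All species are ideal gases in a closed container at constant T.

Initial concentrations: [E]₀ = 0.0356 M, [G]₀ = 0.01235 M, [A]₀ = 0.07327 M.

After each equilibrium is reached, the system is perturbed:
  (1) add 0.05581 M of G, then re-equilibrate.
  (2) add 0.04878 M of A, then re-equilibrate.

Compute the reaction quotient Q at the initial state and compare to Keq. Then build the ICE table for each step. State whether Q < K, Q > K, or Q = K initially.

Q₀ = 2.2488e+06; Q > K (proceeds reverse)

Q₀ = 2.2488e+06 vs Keq = 0.01659 ⇒ Q>K, reverse
Step 1:
                   E          G          A
  Initial     0.0356    0.01235    0.07327
  Change     0.07268      0.109   -0.07268
  Equil       0.1083     0.1214 5.8971e-04
  solve Keq expr → x = -0.03634; check Q = 0.01659
Then add 0.05581 M of G.
Step 2:
                   E          G          A
  Initial     0.1083     0.1772 5.8971e-04
  Change  -4.4042e-04 -6.6063e-04 4.4042e-04
  Equil       0.1078     0.1765    0.00103
  solve Keq expr → x = 2.2021e-04; check Q = 0.01659
Then add 0.04878 M of A.
Step 3:
                   E          G          A
  Initial     0.1078     0.1765    0.04981
  Change     0.04735    0.07102   -0.04735
  Equil       0.1552     0.2475   0.002462
  solve Keq expr → x = -0.02367; check Q = 0.01659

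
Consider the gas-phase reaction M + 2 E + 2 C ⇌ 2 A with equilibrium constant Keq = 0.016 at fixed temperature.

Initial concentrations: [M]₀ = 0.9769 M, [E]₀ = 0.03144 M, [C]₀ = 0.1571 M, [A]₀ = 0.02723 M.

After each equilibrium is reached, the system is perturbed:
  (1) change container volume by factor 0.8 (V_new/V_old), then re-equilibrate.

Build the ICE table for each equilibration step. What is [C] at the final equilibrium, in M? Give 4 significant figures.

[C]_eq = 0.2281 M

Q₀ = 31.11 vs Keq = 0.016 ⇒ Q>K, reverse
Step 1:
                  M         E         C         A
  I          0.9769   0.03144    0.1571   0.02723
  C         0.01295   0.02591   0.02591  -0.02591
  E          0.9899   0.05735     0.183  0.001321
  solve Keq expr → x = -0.01295; check Q = 0.016
Then change container volume by factor 0.8 (V_new/V_old).
Step 2:
                  M         E         C         A
  I           1.237   0.07169    0.2288  0.001651
  C       -3.1475e-04 -6.2951e-04 -6.2951e-04 6.2951e-04
  E           1.237   0.07106    0.2281  0.002281
  solve Keq expr → x = 3.1475e-04; check Q = 0.016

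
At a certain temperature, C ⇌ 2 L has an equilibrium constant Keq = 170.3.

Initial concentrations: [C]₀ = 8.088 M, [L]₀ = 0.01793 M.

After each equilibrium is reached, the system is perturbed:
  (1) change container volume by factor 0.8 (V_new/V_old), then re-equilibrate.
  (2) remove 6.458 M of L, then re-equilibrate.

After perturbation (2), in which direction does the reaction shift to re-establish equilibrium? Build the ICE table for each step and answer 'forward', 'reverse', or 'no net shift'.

Direction: forward

Q₀ = 3.9748e-05 vs Keq = 170.3 ⇒ Q<K, forward
Step 1:
                    C           L
  init          8.088     0.01793
  Δ             -6.95        13.9
  eq            1.138       13.92
  solve Keq expr → x = 6.95; check Q = 170.3
Then change container volume by factor 0.8 (V_new/V_old).
Step 2:
                    C           L
  init          1.422        17.4
  Δ            0.2534     -0.5069
  eq            1.675       16.89
  solve Keq expr → x = -0.2534; check Q = 170.3
Then remove 6.458 M of L.
Step 3:
                    C           L
  init          1.675       10.43
  Δ           -0.8196       1.639
  eq           0.8558       12.07
  solve Keq expr → x = 0.8196; check Q = 170.3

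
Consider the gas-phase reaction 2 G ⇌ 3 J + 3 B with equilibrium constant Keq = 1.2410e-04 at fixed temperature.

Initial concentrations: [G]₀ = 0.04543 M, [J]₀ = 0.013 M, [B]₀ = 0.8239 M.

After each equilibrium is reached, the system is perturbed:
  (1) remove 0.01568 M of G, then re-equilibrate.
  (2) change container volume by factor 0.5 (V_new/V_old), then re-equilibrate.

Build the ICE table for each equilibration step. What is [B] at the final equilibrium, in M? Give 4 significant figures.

Q₀ = 5.9534e-04 vs Keq = 1.2410e-04 ⇒ Q>K, reverse
Step 1:
                    G           J           B
  init        0.04543       0.013      0.8239
  Δ          0.003253    -0.00488    -0.00488
  eq          0.04868     0.00812       0.819
  solve Keq expr → x = -0.001627; check Q = 1.2410e-04
Then remove 0.01568 M of G.
Step 2:
                    G           J           B
  init          0.033     0.00812       0.819
  Δ          0.001132   -0.001698   -0.001698
  eq          0.03414    0.006422      0.8173
  solve Keq expr → x = -5.6598e-04; check Q = 1.2410e-04
Then change container volume by factor 0.5 (V_new/V_old).
Step 3:
                    G           J           B
  init        0.06827     0.01284       1.635
  Δ          0.004985   -0.007477   -0.007477
  eq          0.07326    0.005367       1.627
  solve Keq expr → x = -0.002492; check Q = 1.2410e-04

[B]_eq = 1.627 M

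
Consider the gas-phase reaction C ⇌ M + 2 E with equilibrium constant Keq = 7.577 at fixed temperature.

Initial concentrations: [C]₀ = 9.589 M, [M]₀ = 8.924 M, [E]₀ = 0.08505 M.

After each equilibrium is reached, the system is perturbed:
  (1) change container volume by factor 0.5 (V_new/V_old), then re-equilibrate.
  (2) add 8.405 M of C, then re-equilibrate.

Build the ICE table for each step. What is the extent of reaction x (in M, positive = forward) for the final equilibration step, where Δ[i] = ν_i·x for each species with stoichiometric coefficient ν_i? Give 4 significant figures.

Q₀ = 0.006732 vs Keq = 7.577 ⇒ Q<K, forward
Step 1:
                   C          M          E
  I            9.589      8.924    0.08505
  C           -1.209      1.209      2.418
  E             8.38      10.13      2.503
  solve Keq expr → x = 1.209; check Q = 7.577
Then change container volume by factor 0.5 (V_new/V_old).
Step 2:
                   C          M          E
  I            16.76      20.27      5.006
  C             1.17      -1.17     -2.339
  E            17.93       19.1      2.667
  solve Keq expr → x = -1.17; check Q = 7.577
Then add 8.405 M of C.
Step 3:
                   C          M          E
  I            26.33       19.1      2.667
  C          -0.2635     0.2635     0.5271
  E            26.07      19.36      3.194
  solve Keq expr → x = 0.2635; check Q = 7.577

x = 0.2635 M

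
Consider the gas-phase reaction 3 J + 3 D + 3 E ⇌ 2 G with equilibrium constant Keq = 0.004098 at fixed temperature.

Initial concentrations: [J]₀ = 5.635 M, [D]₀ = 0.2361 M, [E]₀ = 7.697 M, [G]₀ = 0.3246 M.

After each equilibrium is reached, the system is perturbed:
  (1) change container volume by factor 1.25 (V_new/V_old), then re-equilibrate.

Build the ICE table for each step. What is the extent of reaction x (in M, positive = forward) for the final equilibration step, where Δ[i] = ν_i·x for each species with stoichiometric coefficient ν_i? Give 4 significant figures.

Q₀ = 9.8121e-05 vs Keq = 0.004098 ⇒ Q<K, forward
Step 1:
                    J           D           E           G
  init          5.635      0.2361       7.697      0.3246
  Δ           -0.1507     -0.1507     -0.1507      0.1005
  eq            5.484     0.08536       7.546      0.4251
  solve Keq expr → x = 0.05025; check Q = 0.004098
Then change container volume by factor 1.25 (V_new/V_old).
Step 2:
                    J           D           E           G
  init          4.387     0.06829       6.037      0.3401
  Δ           0.03905     0.03905     0.03905    -0.02604
  eq            4.426      0.1073       6.076       0.314
  solve Keq expr → x = -0.01302; check Q = 0.004098

x = -0.01302 M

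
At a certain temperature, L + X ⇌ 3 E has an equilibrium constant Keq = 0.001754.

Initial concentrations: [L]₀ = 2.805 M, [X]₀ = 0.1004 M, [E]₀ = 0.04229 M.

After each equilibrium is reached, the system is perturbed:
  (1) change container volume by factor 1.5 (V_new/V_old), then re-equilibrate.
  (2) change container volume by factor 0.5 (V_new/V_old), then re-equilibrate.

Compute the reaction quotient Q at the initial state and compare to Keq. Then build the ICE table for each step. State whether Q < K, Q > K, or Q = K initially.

Q₀ = 2.6856e-04 vs Keq = 0.001754 ⇒ Q<K, forward
Step 1:
                    L           X           E
  Initial       2.805      0.1004     0.04229
  Change      -0.0112     -0.0112      0.0336
  Equil         2.794      0.0892     0.07589
  solve Keq expr → x = 0.0112; check Q = 0.001754
Then change container volume by factor 1.5 (V_new/V_old).
Step 2:
                    L           X           E
  Initial       1.863     0.05947     0.05059
  Change    -0.002193   -0.002193    0.006578
  Equil          1.86     0.05727     0.05717
  solve Keq expr → x = 0.002193; check Q = 0.001754
Then change container volume by factor 0.5 (V_new/V_old).
Step 3:
                    L           X           E
  Initial       3.721      0.1145      0.1143
  Change      0.00722     0.00722    -0.02166
  Equil         3.728      0.1218     0.09268
  solve Keq expr → x = -0.00722; check Q = 0.001754

Q₀ = 2.6856e-04; Q < K (proceeds forward)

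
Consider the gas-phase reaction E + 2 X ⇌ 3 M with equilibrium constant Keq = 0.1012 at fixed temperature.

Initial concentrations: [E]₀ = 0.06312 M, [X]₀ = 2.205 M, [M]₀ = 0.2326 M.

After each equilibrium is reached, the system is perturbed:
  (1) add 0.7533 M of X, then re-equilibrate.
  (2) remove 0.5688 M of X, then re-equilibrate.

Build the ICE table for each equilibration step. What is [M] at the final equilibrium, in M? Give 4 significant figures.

[M]_eq = 0.2905 M

Q₀ = 0.04101 vs Keq = 0.1012 ⇒ Q<K, forward
Step 1:
                    E           X           M
  Initial     0.06312       2.205      0.2326
  Change     -0.01634    -0.03269     0.04903
  Equil       0.04678       2.172      0.2816
  solve Keq expr → x = 0.01634; check Q = 0.1012
Then add 0.7533 M of X.
Step 2:
                    E           X           M
  Initial     0.04678       2.926      0.2816
  Change     -0.01065     -0.0213     0.03195
  Equil       0.03612       2.904      0.3136
  solve Keq expr → x = 0.01065; check Q = 0.1012
Then remove 0.5688 M of X.
Step 3:
                    E           X           M
  Initial     0.03612       2.336      0.3136
  Change       0.0077      0.0154     -0.0231
  Equil       0.04382       2.351      0.2905
  solve Keq expr → x = -0.0077; check Q = 0.1012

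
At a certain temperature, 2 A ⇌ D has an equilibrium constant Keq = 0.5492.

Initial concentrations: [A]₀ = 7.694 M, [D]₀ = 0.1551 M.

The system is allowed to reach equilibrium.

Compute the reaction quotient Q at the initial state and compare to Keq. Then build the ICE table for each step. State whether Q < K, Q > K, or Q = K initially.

Q₀ = 0.00262 vs Keq = 0.5492 ⇒ Q<K, forward
Step 1:
                    A           D
  I             7.694      0.1551
  C            -5.412       2.706
  E             2.282       2.861
  solve Keq expr → x = 2.706; check Q = 0.5492

Q₀ = 0.00262; Q < K (proceeds forward)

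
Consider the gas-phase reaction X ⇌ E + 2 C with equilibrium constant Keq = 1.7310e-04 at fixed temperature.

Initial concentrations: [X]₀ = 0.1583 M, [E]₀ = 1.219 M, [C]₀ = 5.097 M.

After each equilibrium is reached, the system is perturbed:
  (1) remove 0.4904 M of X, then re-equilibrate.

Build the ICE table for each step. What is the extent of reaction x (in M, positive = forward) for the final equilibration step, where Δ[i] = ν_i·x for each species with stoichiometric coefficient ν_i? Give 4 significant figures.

x = -1.2005e-05 M

Q₀ = 200.1 vs Keq = 1.7310e-04 ⇒ Q>K, reverse
Step 1:
                    X           E           C
  init         0.1583       1.219       5.097
  Δ             1.219      -1.219      -2.438
  eq            1.377  3.3718e-05       2.659
  solve Keq expr → x = -1.219; check Q = 1.7310e-04
Then remove 0.4904 M of X.
Step 2:
                    X           E           C
  init         0.8869  3.3718e-05       2.659
  Δ        1.2005e-05 -1.2005e-05 -2.4010e-05
  eq           0.8869  2.1713e-05       2.659
  solve Keq expr → x = -1.2005e-05; check Q = 1.7310e-04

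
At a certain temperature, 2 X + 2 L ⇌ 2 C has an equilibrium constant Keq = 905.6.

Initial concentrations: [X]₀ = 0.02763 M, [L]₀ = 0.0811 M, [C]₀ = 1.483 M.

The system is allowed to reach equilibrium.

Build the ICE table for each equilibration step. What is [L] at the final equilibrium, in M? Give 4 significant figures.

Q₀ = 4.3800e+05 vs Keq = 905.6 ⇒ Q>K, reverse
Step 1:
                  X         L         C
  init      0.02763    0.0811     1.483
  Δ          0.1572    0.1572   -0.1572
  eq         0.1849    0.2383     1.326
  solve Keq expr → x = -0.07861; check Q = 905.6

[L]_eq = 0.2383 M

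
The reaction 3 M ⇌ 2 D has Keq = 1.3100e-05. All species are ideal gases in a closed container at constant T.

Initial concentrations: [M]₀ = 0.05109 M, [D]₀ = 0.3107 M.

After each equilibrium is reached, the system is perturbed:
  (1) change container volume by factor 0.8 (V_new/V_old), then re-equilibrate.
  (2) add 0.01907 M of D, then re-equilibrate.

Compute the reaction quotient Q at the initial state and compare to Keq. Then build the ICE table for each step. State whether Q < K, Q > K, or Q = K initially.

Q₀ = 723.9 vs Keq = 1.3100e-05 ⇒ Q>K, reverse
Step 1:
                  M         D
  I         0.05109    0.3107
  C           0.464   -0.3094
  E          0.5151  0.001338
  solve Keq expr → x = -0.1547; check Q = 1.3100e-05
Then change container volume by factor 0.8 (V_new/V_old).
Step 2:
                  M         D
  I          0.6439  0.001673
  C       -2.9423e-04 1.9616e-04
  E          0.6436  0.001869
  solve Keq expr → x = 9.8078e-05; check Q = 1.3100e-05
Then add 0.01907 M of D.
Step 3:
                  M         D
  I          0.6436   0.02094
  C         0.02842  -0.01894
  E           0.672  0.001994
  solve Keq expr → x = -0.009472; check Q = 1.3100e-05

Q₀ = 723.9; Q > K (proceeds reverse)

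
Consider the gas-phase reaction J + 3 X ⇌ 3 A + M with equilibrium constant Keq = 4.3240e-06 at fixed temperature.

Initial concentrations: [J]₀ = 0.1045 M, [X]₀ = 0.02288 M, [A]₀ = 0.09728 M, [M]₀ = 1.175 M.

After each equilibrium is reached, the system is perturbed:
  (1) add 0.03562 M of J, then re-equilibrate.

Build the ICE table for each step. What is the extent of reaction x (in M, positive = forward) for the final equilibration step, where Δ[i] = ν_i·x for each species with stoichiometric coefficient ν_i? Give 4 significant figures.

Q₀ = 864.2 vs Keq = 4.3240e-06 ⇒ Q>K, reverse
Step 1:
                  J         X         A         M
  init       0.1045   0.02288   0.09728     1.175
  Δ         0.03211   0.09632  -0.09632  -0.03211
  eq         0.1366    0.1192 9.5662e-04     1.143
  solve Keq expr → x = -0.03211; check Q = 4.3240e-06
Then add 0.03562 M of J.
Step 2:
                  J         X         A         M
  init       0.1722    0.1192 9.5662e-04     1.143
  Δ       -2.5365e-05 -7.6094e-05 7.6094e-05 2.5365e-05
  eq         0.1722    0.1191  0.001033     1.143
  solve Keq expr → x = 2.5365e-05; check Q = 4.3240e-06

x = 2.5365e-05 M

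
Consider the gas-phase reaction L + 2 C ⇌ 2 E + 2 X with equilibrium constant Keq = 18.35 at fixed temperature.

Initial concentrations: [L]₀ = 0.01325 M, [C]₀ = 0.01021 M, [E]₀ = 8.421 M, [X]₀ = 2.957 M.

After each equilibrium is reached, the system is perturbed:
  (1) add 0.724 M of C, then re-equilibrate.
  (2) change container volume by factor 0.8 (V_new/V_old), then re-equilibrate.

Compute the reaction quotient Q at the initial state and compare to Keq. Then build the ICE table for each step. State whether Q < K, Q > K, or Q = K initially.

Q₀ = 4.4891e+08; Q > K (proceeds reverse)

Q₀ = 4.4891e+08 vs Keq = 18.35 ⇒ Q>K, reverse
Step 1:
                   L          C          E          X
  init       0.01325    0.01021      8.421      2.957
  Δ            0.909      1.818     -1.818     -1.818
  eq          0.9222      1.828      6.603      1.139
  solve Keq expr → x = -0.909; check Q = 18.35
Then add 0.724 M of C.
Step 2:
                   L          C          E          X
  init        0.9222      2.552      6.603      1.139
  Δ          -0.1009    -0.2019     0.2019     0.2019
  eq          0.8213       2.35      6.805      1.341
  solve Keq expr → x = 0.1009; check Q = 18.35
Then change container volume by factor 0.8 (V_new/V_old).
Step 3:
                   L          C          E          X
  init         1.027      2.938      8.506      1.676
  Δ          0.04276    0.08552   -0.08552   -0.08552
  eq           1.069      3.023      8.421      1.591
  solve Keq expr → x = -0.04276; check Q = 18.35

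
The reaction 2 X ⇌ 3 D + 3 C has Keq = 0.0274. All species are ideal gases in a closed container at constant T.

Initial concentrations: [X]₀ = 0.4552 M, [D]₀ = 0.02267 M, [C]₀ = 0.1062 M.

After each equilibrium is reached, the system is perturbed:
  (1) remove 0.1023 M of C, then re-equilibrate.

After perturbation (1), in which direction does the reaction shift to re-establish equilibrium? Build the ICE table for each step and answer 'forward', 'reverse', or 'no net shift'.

Q₀ = 6.7348e-08 vs Keq = 0.0274 ⇒ Q<K, forward
Step 1:
                  X         D         C
  Initial    0.4552   0.02267    0.1062
  Change     -0.193    0.2895    0.2895
  Equil      0.2622    0.3121    0.3957
  solve Keq expr → x = 0.09649; check Q = 0.0274
Then remove 0.1023 M of C.
Step 2:
                  X         D         C
  Initial    0.2622    0.3121    0.2934
  Change   -0.02488   0.03732   0.03732
  Equil      0.2373    0.3495    0.3307
  solve Keq expr → x = 0.01244; check Q = 0.0274

Direction: forward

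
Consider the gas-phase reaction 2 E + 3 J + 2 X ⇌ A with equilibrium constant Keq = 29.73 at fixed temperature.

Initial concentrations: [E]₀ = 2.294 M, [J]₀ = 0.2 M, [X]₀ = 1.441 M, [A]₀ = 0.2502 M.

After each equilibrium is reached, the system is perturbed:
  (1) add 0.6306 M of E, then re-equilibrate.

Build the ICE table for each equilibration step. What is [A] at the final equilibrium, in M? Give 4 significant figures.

Q₀ = 2.862 vs Keq = 29.73 ⇒ Q<K, forward
Step 1:
                  E         J         X         A
  Initial     2.294       0.2     1.441    0.2502
  Change   -0.06631  -0.09946  -0.06631   0.03315
  Equil       2.228    0.1005     1.375    0.2834
  solve Keq expr → x = 0.03315; check Q = 29.73
Then add 0.6306 M of E.
Step 2:
                  E         J         X         A
  Initial     2.858    0.1005     1.375    0.2834
  Change  -0.009551  -0.01433 -0.009551  0.004775
  Equil       2.849   0.08621     1.365    0.2881
  solve Keq expr → x = 0.004775; check Q = 29.73

[A]_eq = 0.2881 M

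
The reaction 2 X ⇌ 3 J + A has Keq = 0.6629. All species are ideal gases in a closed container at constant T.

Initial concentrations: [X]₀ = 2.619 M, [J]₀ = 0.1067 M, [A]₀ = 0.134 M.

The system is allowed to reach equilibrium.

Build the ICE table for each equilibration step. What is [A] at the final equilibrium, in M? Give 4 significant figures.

[A]_eq = 0.592 M

Q₀ = 2.3732e-05 vs Keq = 0.6629 ⇒ Q<K, forward
Step 1:
                  X         J         A
  init        2.619    0.1067     0.134
  Δ         -0.9161     1.374     0.458
  eq          1.703     1.481     0.592
  solve Keq expr → x = 0.458; check Q = 0.6629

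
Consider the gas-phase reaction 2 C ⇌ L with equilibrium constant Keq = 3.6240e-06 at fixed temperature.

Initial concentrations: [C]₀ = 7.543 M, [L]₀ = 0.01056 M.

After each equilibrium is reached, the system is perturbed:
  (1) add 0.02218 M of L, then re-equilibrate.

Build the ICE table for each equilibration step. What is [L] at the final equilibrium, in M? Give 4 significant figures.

[L]_eq = 2.0977e-04 M

Q₀ = 1.8560e-04 vs Keq = 3.6240e-06 ⇒ Q>K, reverse
Step 1:
                  C         L
  init        7.543   0.01056
  Δ         0.02071  -0.01035
  eq          7.564 2.0733e-04
  solve Keq expr → x = -0.01035; check Q = 3.6240e-06
Then add 0.02218 M of L.
Step 2:
                  C         L
  init        7.564   0.02239
  Δ         0.04436  -0.02218
  eq          7.608 2.0977e-04
  solve Keq expr → x = -0.02218; check Q = 3.6240e-06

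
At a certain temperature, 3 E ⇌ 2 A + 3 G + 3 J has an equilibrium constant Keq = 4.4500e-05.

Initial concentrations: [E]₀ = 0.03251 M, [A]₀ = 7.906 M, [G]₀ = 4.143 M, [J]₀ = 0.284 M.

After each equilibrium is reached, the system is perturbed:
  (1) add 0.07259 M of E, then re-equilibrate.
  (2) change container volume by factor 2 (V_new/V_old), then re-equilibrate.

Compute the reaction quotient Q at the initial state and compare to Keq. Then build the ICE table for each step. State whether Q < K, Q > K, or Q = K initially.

Q₀ = 2.9632e+06; Q > K (proceeds reverse)

Q₀ = 2.9632e+06 vs Keq = 4.4500e-05 ⇒ Q>K, reverse
Step 1:
                  E         A         G         J
  init      0.03251     7.906     4.143     0.284
  Δ          0.2833   -0.1888   -0.2833   -0.2833
  eq         0.3158     7.717      3.86 7.4238e-04
  solve Keq expr → x = -0.09442; check Q = 4.4500e-05
Then add 0.07259 M of E.
Step 2:
                  E         A         G         J
  init       0.3884     7.717      3.86 7.4238e-04
  Δ       -1.7021e-04 1.1347e-04 1.7021e-04 1.7021e-04
  eq         0.3882     7.717      3.86 9.1259e-04
  solve Keq expr → x = 5.6737e-05; check Q = 4.4500e-05
Then change container volume by factor 2 (V_new/V_old).
Step 3:
                  E         A         G         J
  init       0.1941     3.859      1.93 4.5629e-04
  Δ       -9.8411e-04 6.5607e-04 9.8411e-04 9.8411e-04
  eq         0.1931     3.859     1.931   0.00144
  solve Keq expr → x = 3.2804e-04; check Q = 4.4500e-05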